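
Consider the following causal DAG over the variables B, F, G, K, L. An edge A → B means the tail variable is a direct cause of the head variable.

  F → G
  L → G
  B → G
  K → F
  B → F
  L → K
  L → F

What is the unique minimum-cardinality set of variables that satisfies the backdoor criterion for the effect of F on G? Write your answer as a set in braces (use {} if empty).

{B, L}

Variables eligible for adjustment (non-descendants of F, excluding F and G): {B, K, L}.
Backdoor paths from F to G:
  P1: F <- B -> G
  P2: F <- L -> G
  P3: F <- K <- L -> G
The empty set is not sufficient: P1 (F <- B -> G) has no collider blocking it and no conditioned non-collider, so it is open.
Try {B, L}:
  P1: blocked at fork node B ∈ conditioning set.
  P2: blocked at fork node L ∈ conditioning set.
  P3: blocked at fork node L ∈ conditioning set.
{B, L} contains no descendant of F and blocks every backdoor path.
Every element of {B, L} is needed (dropping B leaves P1 open; dropping L leaves P2 open), so no proper subset is valid.
Among all size-2 subsets of the eligible variables, only {B, L} blocks every backdoor path, so it is the unique smallest valid adjustment set.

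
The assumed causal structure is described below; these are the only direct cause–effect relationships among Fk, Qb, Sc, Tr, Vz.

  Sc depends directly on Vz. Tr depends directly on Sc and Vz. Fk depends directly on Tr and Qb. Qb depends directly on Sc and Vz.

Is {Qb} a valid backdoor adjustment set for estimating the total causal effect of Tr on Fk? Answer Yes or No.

Yes

Backdoor paths from Tr to Fk (paths whose first edge points into Tr):
  P1: Tr <- Vz -> Sc -> Qb -> Fk
  P2: Tr <- Vz -> Qb -> Fk
  P3: Tr <- Sc <- Vz -> Qb -> Fk
  P4: Tr <- Sc -> Qb -> Fk
Condition 1 (no descendant of Tr in the set): holds — descendants of Tr are {Fk}; none are in {Qb}.
Condition 2 (every backdoor path blocked by {Qb}):
  P1: blocked at chain node Qb ∈ conditioning set.
  P2: blocked at chain node Qb ∈ conditioning set.
  P3: blocked at chain node Qb ∈ conditioning set.
  P4: blocked at chain node Qb ∈ conditioning set.
{Qb} satisfies the backdoor criterion.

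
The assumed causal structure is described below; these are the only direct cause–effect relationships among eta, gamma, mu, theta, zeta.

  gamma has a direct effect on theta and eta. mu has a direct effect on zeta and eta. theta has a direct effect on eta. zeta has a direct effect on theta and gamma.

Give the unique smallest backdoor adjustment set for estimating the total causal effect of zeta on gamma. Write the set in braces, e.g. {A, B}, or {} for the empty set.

Variables eligible for adjustment (non-descendants of zeta, excluding zeta and gamma): {mu}.
Backdoor paths from zeta to gamma:
  P1: zeta <- mu -> eta <- gamma
  P2: zeta <- mu -> eta <- theta <- gamma
Each backdoor path contains an unconditioned collider, so every path is already blocked with the empty conditioning set:
  P1: blocked at collider eta (neither it nor any descendant is in the conditioning set).
  P2: blocked at collider eta (neither it nor any descendant is in the conditioning set).
The empty set is therefore the unique smallest valid set.

{}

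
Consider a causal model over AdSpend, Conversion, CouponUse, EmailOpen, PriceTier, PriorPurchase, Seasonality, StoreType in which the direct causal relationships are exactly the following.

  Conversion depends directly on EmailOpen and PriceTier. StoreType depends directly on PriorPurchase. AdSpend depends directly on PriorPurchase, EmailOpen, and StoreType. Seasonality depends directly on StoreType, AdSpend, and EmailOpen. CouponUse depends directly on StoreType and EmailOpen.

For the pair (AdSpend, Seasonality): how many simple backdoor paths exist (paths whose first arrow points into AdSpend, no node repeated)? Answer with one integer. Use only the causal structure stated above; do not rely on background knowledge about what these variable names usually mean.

6

A backdoor path from AdSpend to Seasonality is any simple undirected path whose first edge points into AdSpend (i.e. leaves AdSpend via a parent).
Parents of AdSpend: {EmailOpen, PriorPurchase, StoreType}.
Enumerating:
  P1: AdSpend <- EmailOpen -> CouponUse <- StoreType -> Seasonality
  P2: AdSpend <- EmailOpen -> Seasonality
  P3: AdSpend <- PriorPurchase -> StoreType -> CouponUse <- EmailOpen -> Seasonality
  P4: AdSpend <- PriorPurchase -> StoreType -> Seasonality
  P5: AdSpend <- StoreType -> CouponUse <- EmailOpen -> Seasonality
  P6: AdSpend <- StoreType -> Seasonality
That exhausts the simple backdoor paths. Count: 6.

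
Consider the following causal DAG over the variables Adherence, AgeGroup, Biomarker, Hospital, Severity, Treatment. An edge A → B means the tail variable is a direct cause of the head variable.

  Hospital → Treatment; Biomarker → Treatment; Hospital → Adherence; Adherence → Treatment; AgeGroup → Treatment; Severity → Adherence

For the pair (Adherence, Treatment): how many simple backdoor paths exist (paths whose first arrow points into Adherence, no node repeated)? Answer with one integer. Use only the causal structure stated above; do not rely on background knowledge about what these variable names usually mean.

1

A backdoor path from Adherence to Treatment is any simple undirected path whose first edge points into Adherence (i.e. leaves Adherence via a parent).
Parents of Adherence: {Hospital, Severity}.
Enumerating:
  P1: Adherence <- Hospital -> Treatment
That exhausts the simple backdoor paths. Count: 1.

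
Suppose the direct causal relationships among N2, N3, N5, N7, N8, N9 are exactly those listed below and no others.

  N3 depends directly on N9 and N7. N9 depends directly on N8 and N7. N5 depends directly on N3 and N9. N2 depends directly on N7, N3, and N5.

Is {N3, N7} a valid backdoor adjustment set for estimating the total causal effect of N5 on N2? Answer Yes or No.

Yes

Backdoor paths from N5 to N2 (paths whose first edge points into N5):
  P1: N5 <- N9 <- N7 -> N3 -> N2
  P2: N5 <- N9 <- N7 -> N2
  P3: N5 <- N9 -> N3 <- N7 -> N2
  P4: N5 <- N9 -> N3 -> N2
  P5: N5 <- N3 <- N7 -> N2
  P6: N5 <- N3 <- N9 <- N7 -> N2
  P7: N5 <- N3 -> N2
Condition 1 (no descendant of N5 in the set): holds — descendants of N5 are {N2}; none are in {N3, N7}.
Condition 2 (every backdoor path blocked by {N3, N7}):
  P1: blocked at fork node N7 ∈ conditioning set.
  P2: blocked at fork node N7 ∈ conditioning set.
  P3: blocked at fork node N7 ∈ conditioning set.
  P4: blocked at chain node N3 ∈ conditioning set.
  P5: blocked at chain node N3 ∈ conditioning set.
  P6: blocked at chain node N3 ∈ conditioning set.
  P7: blocked at fork node N3 ∈ conditioning set.
{N3, N7} satisfies the backdoor criterion.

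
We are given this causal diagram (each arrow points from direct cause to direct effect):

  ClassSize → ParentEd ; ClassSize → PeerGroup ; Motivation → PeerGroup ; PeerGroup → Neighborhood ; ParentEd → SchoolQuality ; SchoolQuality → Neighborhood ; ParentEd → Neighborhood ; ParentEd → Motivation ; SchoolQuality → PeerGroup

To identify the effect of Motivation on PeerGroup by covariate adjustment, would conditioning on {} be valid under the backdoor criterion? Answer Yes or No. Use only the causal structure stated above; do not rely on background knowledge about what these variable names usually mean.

Backdoor paths from Motivation to PeerGroup (paths whose first edge points into Motivation):
  P1: Motivation <- ParentEd <- ClassSize -> PeerGroup
  P2: Motivation <- ParentEd -> SchoolQuality -> PeerGroup
  P3: Motivation <- ParentEd -> SchoolQuality -> Neighborhood <- PeerGroup
  P4: Motivation <- ParentEd -> Neighborhood <- SchoolQuality -> PeerGroup
  P5: Motivation <- ParentEd -> Neighborhood <- PeerGroup
Condition 1 (no descendant of Motivation in the set): holds — descendants of Motivation are {Neighborhood, PeerGroup}; none are in {}.
Condition 2 (every backdoor path blocked by {}):
  P1: open — no interior node is in the conditioning set.
  P2: open — no interior node is in the conditioning set.
  P3: blocked at collider Neighborhood (neither it nor any descendant is in the conditioning set).
  P4: blocked at collider Neighborhood (neither it nor any descendant is in the conditioning set).
  P5: blocked at collider Neighborhood (neither it nor any descendant is in the conditioning set).
{} does not satisfy the backdoor criterion.

No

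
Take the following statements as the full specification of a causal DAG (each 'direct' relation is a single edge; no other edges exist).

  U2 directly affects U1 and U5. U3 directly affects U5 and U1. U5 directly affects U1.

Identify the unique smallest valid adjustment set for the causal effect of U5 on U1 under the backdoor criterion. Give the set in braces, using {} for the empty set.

{U2, U3}

Variables eligible for adjustment (non-descendants of U5, excluding U5 and U1): {U2, U3}.
Backdoor paths from U5 to U1:
  P1: U5 <- U3 -> U1
  P2: U5 <- U2 -> U1
The empty set is not sufficient: P1 (U5 <- U3 -> U1) has no collider blocking it and no conditioned non-collider, so it is open.
Try {U2, U3}:
  P1: blocked at fork node U3 ∈ conditioning set.
  P2: blocked at fork node U2 ∈ conditioning set.
{U2, U3} contains no descendant of U5 and blocks every backdoor path.
Every element of {U2, U3} is needed (dropping U2 leaves P2 open; dropping U3 leaves P1 open), so no proper subset is valid.
Among all size-2 subsets of the eligible variables, only {U2, U3} blocks every backdoor path, so it is the unique smallest valid adjustment set.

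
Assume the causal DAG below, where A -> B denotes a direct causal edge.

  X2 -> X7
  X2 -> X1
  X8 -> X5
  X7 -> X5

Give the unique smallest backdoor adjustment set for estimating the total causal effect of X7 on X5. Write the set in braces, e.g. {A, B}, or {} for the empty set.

Variables eligible for adjustment (non-descendants of X7, excluding X7 and X5): {X1, X2, X8}.
Backdoor paths from X7 to X5:
  (none)
With no backdoor paths the empty set already satisfies the criterion, and it is trivially minimal.

{}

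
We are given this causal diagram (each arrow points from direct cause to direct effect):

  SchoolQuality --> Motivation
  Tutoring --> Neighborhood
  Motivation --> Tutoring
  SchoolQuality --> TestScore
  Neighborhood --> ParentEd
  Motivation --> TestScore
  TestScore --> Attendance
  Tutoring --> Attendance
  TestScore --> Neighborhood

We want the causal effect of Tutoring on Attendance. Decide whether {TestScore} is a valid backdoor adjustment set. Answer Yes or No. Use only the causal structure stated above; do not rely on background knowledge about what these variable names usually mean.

Backdoor paths from Tutoring to Attendance (paths whose first edge points into Tutoring):
  P1: Tutoring <- Motivation <- SchoolQuality -> TestScore -> Attendance
  P2: Tutoring <- Motivation -> TestScore -> Attendance
Condition 1 (no descendant of Tutoring in the set): holds — descendants of Tutoring are {Attendance, Neighborhood, ParentEd}; none are in {TestScore}.
Condition 2 (every backdoor path blocked by {TestScore}):
  P1: blocked at chain node TestScore ∈ conditioning set.
  P2: blocked at chain node TestScore ∈ conditioning set.
{TestScore} satisfies the backdoor criterion.

Yes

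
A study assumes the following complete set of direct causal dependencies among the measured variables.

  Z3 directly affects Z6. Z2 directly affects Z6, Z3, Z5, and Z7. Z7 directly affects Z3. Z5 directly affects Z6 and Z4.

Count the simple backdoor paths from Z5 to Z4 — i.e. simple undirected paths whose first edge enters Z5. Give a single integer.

A backdoor path from Z5 to Z4 is any simple undirected path whose first edge points into Z5 (i.e. leaves Z5 via a parent).
Parents of Z5: {Z2}.
No simple path from any parent of Z5 reaches Z4 without revisiting Z5, so there are no backdoor paths.

0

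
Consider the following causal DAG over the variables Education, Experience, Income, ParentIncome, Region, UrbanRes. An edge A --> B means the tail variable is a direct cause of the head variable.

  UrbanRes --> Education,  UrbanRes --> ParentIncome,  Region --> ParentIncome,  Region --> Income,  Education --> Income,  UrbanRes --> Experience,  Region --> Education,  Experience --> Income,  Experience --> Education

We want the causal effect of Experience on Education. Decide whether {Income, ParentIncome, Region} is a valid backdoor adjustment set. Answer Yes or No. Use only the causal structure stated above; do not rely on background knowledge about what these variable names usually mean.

Backdoor paths from Experience to Education (paths whose first edge points into Experience):
  P1: Experience <- UrbanRes -> Education
  P2: Experience <- UrbanRes -> ParentIncome <- Region -> Education
  P3: Experience <- UrbanRes -> ParentIncome <- Region -> Income <- Education
Condition 1 (no descendant of Experience in the set): FAILS — Income is a descendant of Experience.
Condition 2 (every backdoor path blocked by {Income, ParentIncome, Region}):
  P1: open — no interior node is in the conditioning set.
  P2: blocked at fork node Region ∈ conditioning set.
  P3: blocked at fork node Region ∈ conditioning set.
{Income, ParentIncome, Region} does not satisfy the backdoor criterion.

No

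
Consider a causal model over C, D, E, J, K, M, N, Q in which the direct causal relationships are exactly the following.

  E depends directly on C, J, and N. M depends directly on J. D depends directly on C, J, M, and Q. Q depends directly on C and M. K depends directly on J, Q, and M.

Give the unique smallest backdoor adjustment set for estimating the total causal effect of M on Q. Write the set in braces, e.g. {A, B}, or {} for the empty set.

Variables eligible for adjustment (non-descendants of M, excluding M and Q): {C, E, J, N}.
Backdoor paths from M to Q:
  P1: M <- J -> K <- Q
  P2: M <- J -> D <- C -> Q
  P3: M <- J -> D <- Q
  P4: M <- J -> E <- C -> Q
  P5: M <- J -> E <- C -> D <- Q
Each backdoor path contains an unconditioned collider, so every path is already blocked with the empty conditioning set:
  P1: blocked at collider K (neither it nor any descendant is in the conditioning set).
  P2: blocked at collider D (neither it nor any descendant is in the conditioning set).
  P3: blocked at collider D (neither it nor any descendant is in the conditioning set).
  P4: blocked at collider E (neither it nor any descendant is in the conditioning set).
  P5: blocked at collider E (neither it nor any descendant is in the conditioning set).
The empty set is therefore the unique smallest valid set.

{}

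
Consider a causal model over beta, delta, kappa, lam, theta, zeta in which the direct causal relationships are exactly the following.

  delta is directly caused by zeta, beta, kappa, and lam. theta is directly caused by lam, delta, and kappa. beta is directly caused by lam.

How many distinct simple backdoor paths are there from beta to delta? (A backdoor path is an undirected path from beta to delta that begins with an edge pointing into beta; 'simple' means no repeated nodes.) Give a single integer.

A backdoor path from beta to delta is any simple undirected path whose first edge points into beta (i.e. leaves beta via a parent).
Parents of beta: {lam}.
Enumerating:
  P1: beta <- lam -> delta
  P2: beta <- lam -> theta <- kappa -> delta
  P3: beta <- lam -> theta <- delta
That exhausts the simple backdoor paths. Count: 3.

3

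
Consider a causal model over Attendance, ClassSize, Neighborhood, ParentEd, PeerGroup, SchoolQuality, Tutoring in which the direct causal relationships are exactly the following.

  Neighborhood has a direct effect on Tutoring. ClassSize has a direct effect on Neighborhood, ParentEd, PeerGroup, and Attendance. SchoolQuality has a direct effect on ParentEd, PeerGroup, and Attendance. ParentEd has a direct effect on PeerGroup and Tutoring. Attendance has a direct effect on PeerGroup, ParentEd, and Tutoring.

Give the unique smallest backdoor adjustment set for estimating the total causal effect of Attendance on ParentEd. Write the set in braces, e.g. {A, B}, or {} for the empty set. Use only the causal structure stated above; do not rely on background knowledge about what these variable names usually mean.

{ClassSize, SchoolQuality}

Variables eligible for adjustment (non-descendants of Attendance, excluding Attendance and ParentEd): {ClassSize, Neighborhood, SchoolQuality}.
Backdoor paths from Attendance to ParentEd:
  P1: Attendance <- ClassSize -> ParentEd
  P2: Attendance <- ClassSize -> PeerGroup <- SchoolQuality -> ParentEd
  P3: Attendance <- ClassSize -> PeerGroup <- ParentEd
  P4: Attendance <- ClassSize -> Neighborhood -> Tutoring <- ParentEd
  P5: Attendance <- SchoolQuality -> ParentEd
  P6: Attendance <- SchoolQuality -> PeerGroup <- ClassSize -> ParentEd
  P7: Attendance <- SchoolQuality -> PeerGroup <- ClassSize -> Neighborhood -> Tutoring <- ParentEd
  P8: Attendance <- SchoolQuality -> PeerGroup <- ParentEd
The empty set is not sufficient: P1 (Attendance <- ClassSize -> ParentEd) has no collider blocking it and no conditioned non-collider, so it is open.
Try {ClassSize, SchoolQuality}:
  P1: blocked at fork node ClassSize ∈ conditioning set.
  P2: blocked at fork node ClassSize ∈ conditioning set.
  P3: blocked at fork node ClassSize ∈ conditioning set.
  P4: blocked at fork node ClassSize ∈ conditioning set.
  P5: blocked at fork node SchoolQuality ∈ conditioning set.
  P6: blocked at fork node SchoolQuality ∈ conditioning set.
  P7: blocked at fork node SchoolQuality ∈ conditioning set.
  P8: blocked at fork node SchoolQuality ∈ conditioning set.
{ClassSize, SchoolQuality} contains no descendant of Attendance and blocks every backdoor path.
Every element of {ClassSize, SchoolQuality} is needed (dropping ClassSize leaves P1 open; dropping SchoolQuality leaves P5 open), so no proper subset is valid.
Among all size-2 subsets of the eligible variables, only {ClassSize, SchoolQuality} blocks every backdoor path, so it is the unique smallest valid adjustment set.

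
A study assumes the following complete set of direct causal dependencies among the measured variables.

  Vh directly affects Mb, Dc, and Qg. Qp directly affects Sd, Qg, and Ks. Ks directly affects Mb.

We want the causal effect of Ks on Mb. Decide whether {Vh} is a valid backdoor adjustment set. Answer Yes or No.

Backdoor paths from Ks to Mb (paths whose first edge points into Ks):
  P1: Ks <- Qp -> Qg <- Vh -> Mb
Condition 1 (no descendant of Ks in the set): holds — descendants of Ks are {Mb}; none are in {Vh}.
Condition 2 (every backdoor path blocked by {Vh}):
  P1: blocked at collider Qg (neither it nor any descendant is in the conditioning set).
{Vh} satisfies the backdoor criterion.

Yes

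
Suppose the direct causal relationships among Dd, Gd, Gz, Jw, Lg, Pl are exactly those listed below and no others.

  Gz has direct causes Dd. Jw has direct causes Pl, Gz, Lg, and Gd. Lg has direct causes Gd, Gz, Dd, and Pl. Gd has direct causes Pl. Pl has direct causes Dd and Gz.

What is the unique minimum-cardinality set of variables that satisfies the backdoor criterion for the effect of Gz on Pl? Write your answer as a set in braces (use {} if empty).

Variables eligible for adjustment (non-descendants of Gz, excluding Gz and Pl): {Dd}.
Backdoor paths from Gz to Pl:
  P1: Gz <- Dd -> Pl
  P2: Gz <- Dd -> Lg <- Pl
  P3: Gz <- Dd -> Lg <- Gd <- Pl
  P4: Gz <- Dd -> Lg <- Gd -> Jw <- Pl
  P5: Gz <- Dd -> Lg -> Jw <- Pl
  P6: Gz <- Dd -> Lg -> Jw <- Gd <- Pl
The empty set is not sufficient: P1 (Gz <- Dd -> Pl) has no collider blocking it and no conditioned non-collider, so it is open.
Try {Dd}:
  P1: blocked at fork node Dd ∈ conditioning set.
  P2: blocked at fork node Dd ∈ conditioning set.
  P3: blocked at fork node Dd ∈ conditioning set.
  P4: blocked at fork node Dd ∈ conditioning set.
  P5: blocked at fork node Dd ∈ conditioning set.
  P6: blocked at fork node Dd ∈ conditioning set.
{Dd} contains no descendant of Gz and blocks every backdoor path.
{Dd} is the unique smallest valid adjustment set.

{Dd}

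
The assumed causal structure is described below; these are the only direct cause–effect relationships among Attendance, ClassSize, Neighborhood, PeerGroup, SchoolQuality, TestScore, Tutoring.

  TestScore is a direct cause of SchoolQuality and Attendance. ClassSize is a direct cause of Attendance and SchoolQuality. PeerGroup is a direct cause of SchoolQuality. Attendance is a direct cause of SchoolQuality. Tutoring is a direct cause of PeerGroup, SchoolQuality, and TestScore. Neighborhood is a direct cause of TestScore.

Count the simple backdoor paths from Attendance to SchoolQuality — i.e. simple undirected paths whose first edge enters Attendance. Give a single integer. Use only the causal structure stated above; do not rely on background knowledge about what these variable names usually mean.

A backdoor path from Attendance to SchoolQuality is any simple undirected path whose first edge points into Attendance (i.e. leaves Attendance via a parent).
Parents of Attendance: {ClassSize, TestScore}.
Enumerating:
  P1: Attendance <- ClassSize -> SchoolQuality
  P2: Attendance <- TestScore <- Tutoring -> PeerGroup -> SchoolQuality
  P3: Attendance <- TestScore <- Tutoring -> SchoolQuality
  P4: Attendance <- TestScore -> SchoolQuality
That exhausts the simple backdoor paths. Count: 4.

4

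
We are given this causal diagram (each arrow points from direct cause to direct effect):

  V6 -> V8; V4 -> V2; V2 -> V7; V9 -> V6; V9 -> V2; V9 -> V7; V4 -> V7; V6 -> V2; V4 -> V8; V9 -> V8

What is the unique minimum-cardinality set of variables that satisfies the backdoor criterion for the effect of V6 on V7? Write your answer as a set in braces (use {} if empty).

{V9}

Variables eligible for adjustment (non-descendants of V6, excluding V6 and V7): {V4, V9}.
Backdoor paths from V6 to V7:
  P1: V6 <- V9 -> V2 <- V4 -> V7
  P2: V6 <- V9 -> V2 -> V7
  P3: V6 <- V9 -> V7
  P4: V6 <- V9 -> V8 <- V4 -> V2 -> V7
  P5: V6 <- V9 -> V8 <- V4 -> V7
The empty set is not sufficient: P2 (V6 <- V9 -> V2 -> V7) has no collider blocking it and no conditioned non-collider, so it is open.
Try {V9}:
  P1: blocked at fork node V9 ∈ conditioning set.
  P2: blocked at fork node V9 ∈ conditioning set.
  P3: blocked at fork node V9 ∈ conditioning set.
  P4: blocked at fork node V9 ∈ conditioning set.
  P5: blocked at fork node V9 ∈ conditioning set.
{V9} contains no descendant of V6 and blocks every backdoor path.
No other singleton works — e.g. {V4} leaves P2 open — so {V9} is the unique smallest valid adjustment set.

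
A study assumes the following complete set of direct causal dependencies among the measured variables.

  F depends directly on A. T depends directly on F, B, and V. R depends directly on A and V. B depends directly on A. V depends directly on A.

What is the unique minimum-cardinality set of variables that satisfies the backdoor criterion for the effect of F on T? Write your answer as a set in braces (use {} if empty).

{A}

Variables eligible for adjustment (non-descendants of F, excluding F and T): {A, B, R, V}.
Backdoor paths from F to T:
  P1: F <- A -> V -> T
  P2: F <- A -> R <- V -> T
  P3: F <- A -> B -> T
The empty set is not sufficient: P1 (F <- A -> V -> T) has no collider blocking it and no conditioned non-collider, so it is open.
Try {A}:
  P1: blocked at fork node A ∈ conditioning set.
  P2: blocked at fork node A ∈ conditioning set.
  P3: blocked at fork node A ∈ conditioning set.
{A} contains no descendant of F and blocks every backdoor path.
No other singleton works — e.g. {V} leaves P3 open — so {A} is the unique smallest valid adjustment set.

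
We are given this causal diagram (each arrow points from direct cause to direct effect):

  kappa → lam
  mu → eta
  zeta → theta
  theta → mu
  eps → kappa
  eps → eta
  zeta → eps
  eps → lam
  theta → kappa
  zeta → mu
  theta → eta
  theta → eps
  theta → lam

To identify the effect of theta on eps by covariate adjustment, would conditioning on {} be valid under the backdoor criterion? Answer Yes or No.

No

Backdoor paths from theta to eps (paths whose first edge points into theta):
  P1: theta <- zeta -> eps
  P2: theta <- zeta -> mu -> eta <- eps
Condition 1 (no descendant of theta in the set): holds — descendants of theta are {eps, eta, kappa, lam, mu}; none are in {}.
Condition 2 (every backdoor path blocked by {}):
  P1: open — no interior node is in the conditioning set.
  P2: blocked at collider eta (neither it nor any descendant is in the conditioning set).
{} does not satisfy the backdoor criterion.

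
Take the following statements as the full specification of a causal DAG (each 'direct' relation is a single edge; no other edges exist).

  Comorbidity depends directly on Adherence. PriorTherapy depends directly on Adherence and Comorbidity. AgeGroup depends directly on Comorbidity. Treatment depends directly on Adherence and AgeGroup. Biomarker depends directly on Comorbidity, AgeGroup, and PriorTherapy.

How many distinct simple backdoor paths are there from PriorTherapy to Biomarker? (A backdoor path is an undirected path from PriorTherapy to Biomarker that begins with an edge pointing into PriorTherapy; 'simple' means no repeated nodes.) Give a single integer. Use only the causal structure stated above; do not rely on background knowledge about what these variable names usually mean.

7

A backdoor path from PriorTherapy to Biomarker is any simple undirected path whose first edge points into PriorTherapy (i.e. leaves PriorTherapy via a parent).
Parents of PriorTherapy: {Adherence, Comorbidity}.
Enumerating:
  P1: PriorTherapy <- Adherence -> Comorbidity -> AgeGroup -> Biomarker
  P2: PriorTherapy <- Adherence -> Comorbidity -> Biomarker
  P3: PriorTherapy <- Adherence -> Treatment <- AgeGroup <- Comorbidity -> Biomarker
  P4: PriorTherapy <- Adherence -> Treatment <- AgeGroup -> Biomarker
  P5: PriorTherapy <- Comorbidity <- Adherence -> Treatment <- AgeGroup -> Biomarker
  P6: PriorTherapy <- Comorbidity -> AgeGroup -> Biomarker
  P7: PriorTherapy <- Comorbidity -> Biomarker
That exhausts the simple backdoor paths. Count: 7.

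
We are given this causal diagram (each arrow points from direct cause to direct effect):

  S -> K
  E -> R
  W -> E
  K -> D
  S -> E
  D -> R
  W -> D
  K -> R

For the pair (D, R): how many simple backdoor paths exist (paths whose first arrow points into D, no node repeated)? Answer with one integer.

A backdoor path from D to R is any simple undirected path whose first edge points into D (i.e. leaves D via a parent).
Parents of D: {K, W}.
Enumerating:
  P1: D <- K <- S -> E -> R
  P2: D <- K -> R
  P3: D <- W -> E <- S -> K -> R
  P4: D <- W -> E -> R
That exhausts the simple backdoor paths. Count: 4.

4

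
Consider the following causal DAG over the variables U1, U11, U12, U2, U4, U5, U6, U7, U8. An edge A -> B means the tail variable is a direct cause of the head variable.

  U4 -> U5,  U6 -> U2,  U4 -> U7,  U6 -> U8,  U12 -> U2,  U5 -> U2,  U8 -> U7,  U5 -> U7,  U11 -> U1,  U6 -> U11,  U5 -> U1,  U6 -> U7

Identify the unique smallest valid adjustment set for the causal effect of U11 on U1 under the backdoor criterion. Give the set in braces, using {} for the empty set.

Variables eligible for adjustment (non-descendants of U11, excluding U11 and U1): {U12, U2, U4, U5, U6, U7, U8}.
Backdoor paths from U11 to U1:
  P1: U11 <- U6 -> U8 -> U7 <- U4 -> U5 -> U1
  P2: U11 <- U6 -> U8 -> U7 <- U5 -> U1
  P3: U11 <- U6 -> U7 <- U4 -> U5 -> U1
  P4: U11 <- U6 -> U7 <- U5 -> U1
  P5: U11 <- U6 -> U2 <- U5 -> U1
Each backdoor path contains an unconditioned collider, so every path is already blocked with the empty conditioning set:
  P1: blocked at collider U7 (neither it nor any descendant is in the conditioning set).
  P2: blocked at collider U7 (neither it nor any descendant is in the conditioning set).
  P3: blocked at collider U7 (neither it nor any descendant is in the conditioning set).
  P4: blocked at collider U7 (neither it nor any descendant is in the conditioning set).
  P5: blocked at collider U2 (neither it nor any descendant is in the conditioning set).
The empty set is therefore the unique smallest valid set.

{}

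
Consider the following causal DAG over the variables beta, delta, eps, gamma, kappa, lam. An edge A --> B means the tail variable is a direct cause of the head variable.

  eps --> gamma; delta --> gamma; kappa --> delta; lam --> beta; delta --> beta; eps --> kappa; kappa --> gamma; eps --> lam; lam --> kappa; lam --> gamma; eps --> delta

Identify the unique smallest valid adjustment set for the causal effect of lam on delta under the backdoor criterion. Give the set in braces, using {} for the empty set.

{eps}

Variables eligible for adjustment (non-descendants of lam, excluding lam and delta): {eps}.
Backdoor paths from lam to delta:
  P1: lam <- eps -> kappa -> delta
  P2: lam <- eps -> kappa -> gamma <- delta
  P3: lam <- eps -> delta
  P4: lam <- eps -> gamma <- kappa -> delta
  P5: lam <- eps -> gamma <- delta
The empty set is not sufficient: P1 (lam <- eps -> kappa -> delta) has no collider blocking it and no conditioned non-collider, so it is open.
Try {eps}:
  P1: blocked at fork node eps ∈ conditioning set.
  P2: blocked at fork node eps ∈ conditioning set.
  P3: blocked at fork node eps ∈ conditioning set.
  P4: blocked at fork node eps ∈ conditioning set.
  P5: blocked at fork node eps ∈ conditioning set.
{eps} contains no descendant of lam and blocks every backdoor path.
{eps} is the unique smallest valid adjustment set.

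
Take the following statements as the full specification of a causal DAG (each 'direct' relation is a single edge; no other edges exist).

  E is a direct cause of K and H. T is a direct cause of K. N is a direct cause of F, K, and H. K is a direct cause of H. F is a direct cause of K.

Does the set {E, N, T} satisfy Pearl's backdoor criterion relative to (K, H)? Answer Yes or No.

Yes

Backdoor paths from K to H (paths whose first edge points into K):
  P1: K <- E -> H
  P2: K <- N -> H
  P3: K <- F <- N -> H
Condition 1 (no descendant of K in the set): holds — descendants of K are {H}; none are in {E, N, T}.
Condition 2 (every backdoor path blocked by {E, N, T}):
  P1: blocked at fork node E ∈ conditioning set.
  P2: blocked at fork node N ∈ conditioning set.
  P3: blocked at fork node N ∈ conditioning set.
{E, N, T} satisfies the backdoor criterion.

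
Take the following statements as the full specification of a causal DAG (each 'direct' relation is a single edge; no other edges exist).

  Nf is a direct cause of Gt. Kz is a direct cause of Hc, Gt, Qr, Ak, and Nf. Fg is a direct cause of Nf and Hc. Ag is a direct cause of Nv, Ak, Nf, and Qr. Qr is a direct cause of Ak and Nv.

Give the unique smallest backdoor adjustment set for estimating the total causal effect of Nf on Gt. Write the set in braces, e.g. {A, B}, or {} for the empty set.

Variables eligible for adjustment (non-descendants of Nf, excluding Nf and Gt): {Ag, Ak, Fg, Hc, Kz, Nv, Qr}.
Backdoor paths from Nf to Gt:
  P1: Nf <- Kz -> Gt
  P2: Nf <- Ag -> Qr <- Kz -> Gt
  P3: Nf <- Ag -> Qr -> Ak <- Kz -> Gt
  P4: Nf <- Ag -> Nv <- Qr <- Kz -> Gt
  P5: Nf <- Ag -> Nv <- Qr -> Ak <- Kz -> Gt
  P6: Nf <- Ag -> Ak <- Kz -> Gt
  P7: Nf <- Ag -> Ak <- Qr <- Kz -> Gt
  P8: Nf <- Fg -> Hc <- Kz -> Gt
The empty set is not sufficient: P1 (Nf <- Kz -> Gt) has no collider blocking it and no conditioned non-collider, so it is open.
Try {Kz}:
  P1: blocked at fork node Kz ∈ conditioning set.
  P2: blocked at collider Qr (neither it nor any descendant is in the conditioning set).
  P3: blocked at collider Ak (neither it nor any descendant is in the conditioning set).
  P4: blocked at collider Nv (neither it nor any descendant is in the conditioning set).
  P5: blocked at collider Nv (neither it nor any descendant is in the conditioning set).
  P6: blocked at collider Ak (neither it nor any descendant is in the conditioning set).
  P7: blocked at collider Ak (neither it nor any descendant is in the conditioning set).
  P8: blocked at collider Hc (neither it nor any descendant is in the conditioning set).
{Kz} contains no descendant of Nf and blocks every backdoor path.
No other singleton works — e.g. {Ag} leaves P1 open — so {Kz} is the unique smallest valid adjustment set.

{Kz}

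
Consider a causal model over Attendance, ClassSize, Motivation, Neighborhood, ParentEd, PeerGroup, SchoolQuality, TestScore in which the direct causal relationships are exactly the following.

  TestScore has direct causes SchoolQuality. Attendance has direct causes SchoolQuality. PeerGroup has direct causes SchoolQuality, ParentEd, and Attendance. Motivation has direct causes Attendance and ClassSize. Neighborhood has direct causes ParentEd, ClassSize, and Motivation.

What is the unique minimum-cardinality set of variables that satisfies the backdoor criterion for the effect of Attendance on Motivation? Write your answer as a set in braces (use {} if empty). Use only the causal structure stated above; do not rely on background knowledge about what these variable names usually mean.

{}

Variables eligible for adjustment (non-descendants of Attendance, excluding Attendance and Motivation): {ClassSize, ParentEd, SchoolQuality, TestScore}.
Backdoor paths from Attendance to Motivation:
  P1: Attendance <- SchoolQuality -> PeerGroup <- ParentEd -> Neighborhood <- ClassSize -> Motivation
  P2: Attendance <- SchoolQuality -> PeerGroup <- ParentEd -> Neighborhood <- Motivation
Each backdoor path contains an unconditioned collider, so every path is already blocked with the empty conditioning set:
  P1: blocked at collider PeerGroup (neither it nor any descendant is in the conditioning set).
  P2: blocked at collider PeerGroup (neither it nor any descendant is in the conditioning set).
The empty set is therefore the unique smallest valid set.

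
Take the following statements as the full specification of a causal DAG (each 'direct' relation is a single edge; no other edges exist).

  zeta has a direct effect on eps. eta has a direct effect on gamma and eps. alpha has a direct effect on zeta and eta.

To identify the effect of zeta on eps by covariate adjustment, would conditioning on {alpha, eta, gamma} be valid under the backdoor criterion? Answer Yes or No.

Yes

Backdoor paths from zeta to eps (paths whose first edge points into zeta):
  P1: zeta <- alpha -> eta -> eps
Condition 1 (no descendant of zeta in the set): holds — descendants of zeta are {eps}; none are in {alpha, eta, gamma}.
Condition 2 (every backdoor path blocked by {alpha, eta, gamma}):
  P1: blocked at fork node alpha ∈ conditioning set.
{alpha, eta, gamma} satisfies the backdoor criterion.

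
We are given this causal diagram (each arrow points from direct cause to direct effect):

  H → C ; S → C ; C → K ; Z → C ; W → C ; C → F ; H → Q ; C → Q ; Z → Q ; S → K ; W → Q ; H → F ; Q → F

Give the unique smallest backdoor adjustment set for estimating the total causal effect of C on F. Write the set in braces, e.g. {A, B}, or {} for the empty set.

Variables eligible for adjustment (non-descendants of C, excluding C and F): {H, S, W, Z}.
Backdoor paths from C to F:
  P1: C <- W -> Q <- H -> F
  P2: C <- W -> Q -> F
  P3: C <- Z -> Q <- H -> F
  P4: C <- Z -> Q -> F
  P5: C <- H -> Q -> F
  P6: C <- H -> F
The empty set is not sufficient: P2 (C <- W -> Q -> F) has no collider blocking it and no conditioned non-collider, so it is open.
Try {H, W, Z}:
  P1: blocked at fork node W ∈ conditioning set.
  P2: blocked at fork node W ∈ conditioning set.
  P3: blocked at fork node Z ∈ conditioning set.
  P4: blocked at fork node Z ∈ conditioning set.
  P5: blocked at fork node H ∈ conditioning set.
  P6: blocked at fork node H ∈ conditioning set.
{H, W, Z} contains no descendant of C and blocks every backdoor path.
Every element of {H, W, Z} is needed (dropping H leaves P5 open; dropping W leaves P2 open; dropping Z leaves P4 open), so no proper subset is valid.
Among all size-3 subsets of the eligible variables, only {H, W, Z} blocks every backdoor path, so it is the unique smallest valid adjustment set.

{H, W, Z}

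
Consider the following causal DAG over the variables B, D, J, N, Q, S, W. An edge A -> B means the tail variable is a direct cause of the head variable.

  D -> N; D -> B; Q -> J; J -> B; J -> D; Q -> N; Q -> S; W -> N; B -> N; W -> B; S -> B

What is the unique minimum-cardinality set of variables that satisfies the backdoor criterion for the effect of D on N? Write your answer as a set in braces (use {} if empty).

{J}

Variables eligible for adjustment (non-descendants of D, excluding D and N): {J, Q, S, W}.
Backdoor paths from D to N:
  P1: D <- J <- Q -> S -> B <- W -> N
  P2: D <- J <- Q -> S -> B -> N
  P3: D <- J <- Q -> N
  P4: D <- J -> B <- W -> N
  P5: D <- J -> B <- S <- Q -> N
  P6: D <- J -> B -> N
The empty set is not sufficient: P2 (D <- J <- Q -> S -> B -> N) has no collider blocking it and no conditioned non-collider, so it is open.
Try {J}:
  P1: blocked at chain node J ∈ conditioning set.
  P2: blocked at chain node J ∈ conditioning set.
  P3: blocked at chain node J ∈ conditioning set.
  P4: blocked at fork node J ∈ conditioning set.
  P5: blocked at fork node J ∈ conditioning set.
  P6: blocked at fork node J ∈ conditioning set.
{J} contains no descendant of D and blocks every backdoor path.
No other singleton works — e.g. {Q} leaves P6 open — so {J} is the unique smallest valid adjustment set.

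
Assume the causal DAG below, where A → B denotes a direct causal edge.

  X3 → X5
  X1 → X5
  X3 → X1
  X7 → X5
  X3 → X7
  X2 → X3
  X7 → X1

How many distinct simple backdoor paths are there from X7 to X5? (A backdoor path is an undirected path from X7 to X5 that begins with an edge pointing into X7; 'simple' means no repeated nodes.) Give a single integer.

A backdoor path from X7 to X5 is any simple undirected path whose first edge points into X7 (i.e. leaves X7 via a parent).
Parents of X7: {X3}.
Enumerating:
  P1: X7 <- X3 -> X1 -> X5
  P2: X7 <- X3 -> X5
That exhausts the simple backdoor paths. Count: 2.

2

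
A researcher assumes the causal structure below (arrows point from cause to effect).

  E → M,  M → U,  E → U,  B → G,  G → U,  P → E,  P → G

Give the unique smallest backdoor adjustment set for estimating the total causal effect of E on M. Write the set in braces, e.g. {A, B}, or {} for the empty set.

{}

Variables eligible for adjustment (non-descendants of E, excluding E and M): {B, G, P}.
Backdoor paths from E to M:
  P1: E <- P -> G -> U <- M
Each backdoor path contains an unconditioned collider, so every path is already blocked with the empty conditioning set:
  P1: blocked at collider U (neither it nor any descendant is in the conditioning set).
The empty set is therefore the unique smallest valid set.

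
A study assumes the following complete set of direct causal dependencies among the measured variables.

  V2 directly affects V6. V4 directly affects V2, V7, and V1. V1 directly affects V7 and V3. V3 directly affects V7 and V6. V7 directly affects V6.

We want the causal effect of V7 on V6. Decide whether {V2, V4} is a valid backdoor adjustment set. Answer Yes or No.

No

Backdoor paths from V7 to V6 (paths whose first edge points into V7):
  P1: V7 <- V4 -> V1 -> V3 -> V6
  P2: V7 <- V4 -> V2 -> V6
  P3: V7 <- V1 <- V4 -> V2 -> V6
  P4: V7 <- V1 -> V3 -> V6
  P5: V7 <- V3 <- V1 <- V4 -> V2 -> V6
  P6: V7 <- V3 -> V6
Condition 1 (no descendant of V7 in the set): holds — descendants of V7 are {V6}; none are in {V2, V4}.
Condition 2 (every backdoor path blocked by {V2, V4}):
  P1: blocked at fork node V4 ∈ conditioning set.
  P2: blocked at fork node V4 ∈ conditioning set.
  P3: blocked at fork node V4 ∈ conditioning set.
  P4: open — no interior node is in the conditioning set.
  P5: blocked at fork node V4 ∈ conditioning set.
  P6: open — no interior node is in the conditioning set.
{V2, V4} does not satisfy the backdoor criterion.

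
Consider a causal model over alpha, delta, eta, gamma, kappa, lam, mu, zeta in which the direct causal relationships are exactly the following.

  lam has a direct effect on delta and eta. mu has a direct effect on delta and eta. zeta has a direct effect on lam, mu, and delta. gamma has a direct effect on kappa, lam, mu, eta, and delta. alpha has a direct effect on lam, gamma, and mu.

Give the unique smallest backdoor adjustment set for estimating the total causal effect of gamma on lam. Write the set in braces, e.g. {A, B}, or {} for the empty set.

Variables eligible for adjustment (non-descendants of gamma, excluding gamma and lam): {alpha, zeta}.
Backdoor paths from gamma to lam:
  P1: gamma <- alpha -> mu <- zeta -> lam
  P2: gamma <- alpha -> mu <- zeta -> delta <- lam
  P3: gamma <- alpha -> mu -> delta <- zeta -> lam
  P4: gamma <- alpha -> mu -> delta <- lam
  P5: gamma <- alpha -> mu -> eta <- lam
  P6: gamma <- alpha -> lam
The empty set is not sufficient: P6 (gamma <- alpha -> lam) has no collider blocking it and no conditioned non-collider, so it is open.
Try {alpha}:
  P1: blocked at fork node alpha ∈ conditioning set.
  P2: blocked at fork node alpha ∈ conditioning set.
  P3: blocked at fork node alpha ∈ conditioning set.
  P4: blocked at fork node alpha ∈ conditioning set.
  P5: blocked at fork node alpha ∈ conditioning set.
  P6: blocked at fork node alpha ∈ conditioning set.
{alpha} contains no descendant of gamma and blocks every backdoor path.
No other singleton works — e.g. {zeta} leaves P6 open — so {alpha} is the unique smallest valid adjustment set.

{alpha}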